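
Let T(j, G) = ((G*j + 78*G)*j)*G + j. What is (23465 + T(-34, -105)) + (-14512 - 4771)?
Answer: -16489252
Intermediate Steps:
T(j, G) = j + G*j*(78*G + G*j) (T(j, G) = ((78*G + G*j)*j)*G + j = (j*(78*G + G*j))*G + j = G*j*(78*G + G*j) + j = j + G*j*(78*G + G*j))
(23465 + T(-34, -105)) + (-14512 - 4771) = (23465 - 34*(1 + 78*(-105)² - 34*(-105)²)) + (-14512 - 4771) = (23465 - 34*(1 + 78*11025 - 34*11025)) - 19283 = (23465 - 34*(1 + 859950 - 374850)) - 19283 = (23465 - 34*485101) - 19283 = (23465 - 16493434) - 19283 = -16469969 - 19283 = -16489252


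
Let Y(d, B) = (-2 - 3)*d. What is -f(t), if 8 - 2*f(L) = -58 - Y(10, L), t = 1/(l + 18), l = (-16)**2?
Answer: -8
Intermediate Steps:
l = 256
Y(d, B) = -5*d
t = 1/274 (t = 1/(256 + 18) = 1/274 ≈ 0.0036496)
f(L) = 8 (f(L) = 4 - (-58 - (-5)*10)/2 = 4 - (-58 - 1*(-50))/2 = 4 - (-58 + 50)/2 = 4 - 1/2*(-8) = 4 + 4 = 8)
-f(t) = -1*8 = -8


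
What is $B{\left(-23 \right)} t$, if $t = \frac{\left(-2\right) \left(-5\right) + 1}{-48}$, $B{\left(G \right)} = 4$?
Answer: $- \frac{11}{12} \approx -0.91667$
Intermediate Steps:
$t = - \frac{11}{48}$ ($t = \left(10 + 1\right) \left(- \frac{1}{48}\right) = 11 \left(- \frac{1}{48}\right) = - \frac{11}{48} \approx -0.22917$)
$B{\left(-23 \right)} t = 4 \left(- \frac{11}{48}\right) = - \frac{11}{12}$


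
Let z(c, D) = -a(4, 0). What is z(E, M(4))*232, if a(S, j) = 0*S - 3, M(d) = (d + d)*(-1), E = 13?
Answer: 696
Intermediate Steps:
M(d) = -2*d (M(d) = (2*d)*(-1) = -2*d)
a(S, j) = -3 (a(S, j) = 0 - 3 = -3)
z(c, D) = 3 (z(c, D) = -1*(-3) = 3)
z(E, M(4))*232 = 3*232 = 696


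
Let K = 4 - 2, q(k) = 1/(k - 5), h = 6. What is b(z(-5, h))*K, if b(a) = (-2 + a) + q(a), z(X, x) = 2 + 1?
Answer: 1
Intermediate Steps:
q(k) = 1/(-5 + k)
z(X, x) = 3
K = 2
b(a) = -2 + a + 1/(-5 + a) (b(a) = (-2 + a) + 1/(-5 + a) = -2 + a + 1/(-5 + a))
b(z(-5, h))*K = ((1 + (-5 + 3)*(-2 + 3))/(-5 + 3))*2 = ((1 - 2*1)/(-2))*2 = -(1 - 2)/2*2 = -½*(-1)*2 = (½)*2 = 1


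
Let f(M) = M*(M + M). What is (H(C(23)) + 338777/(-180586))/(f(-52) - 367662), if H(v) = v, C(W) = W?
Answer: -3814701/65418000844 ≈ -5.8313e-5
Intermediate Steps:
f(M) = 2*M² (f(M) = M*(2*M) = 2*M²)
(H(C(23)) + 338777/(-180586))/(f(-52) - 367662) = (23 + 338777/(-180586))/(2*(-52)² - 367662) = (23 + 338777*(-1/180586))/(2*2704 - 367662) = (23 - 338777/180586)/(5408 - 367662) = (3814701/180586)/(-362254) = (3814701/180586)*(-1/362254) = -3814701/65418000844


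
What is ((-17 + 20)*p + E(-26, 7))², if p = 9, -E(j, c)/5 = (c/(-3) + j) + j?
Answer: 802816/9 ≈ 89202.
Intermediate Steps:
E(j, c) = -10*j + 5*c/3 (E(j, c) = -5*((c/(-3) + j) + j) = -5*((c*(-⅓) + j) + j) = -5*((-c/3 + j) + j) = -5*((j - c/3) + j) = -5*(2*j - c/3) = -10*j + 5*c/3)
((-17 + 20)*p + E(-26, 7))² = ((-17 + 20)*9 + (-10*(-26) + (5/3)*7))² = (3*9 + (260 + 35/3))² = (27 + 815/3)² = (896/3)² = 802816/9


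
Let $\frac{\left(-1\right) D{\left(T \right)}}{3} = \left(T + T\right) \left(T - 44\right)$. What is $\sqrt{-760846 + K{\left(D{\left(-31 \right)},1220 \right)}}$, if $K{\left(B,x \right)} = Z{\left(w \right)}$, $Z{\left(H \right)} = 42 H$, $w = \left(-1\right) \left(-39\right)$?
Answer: $2 i \sqrt{189802} \approx 871.33 i$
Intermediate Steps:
$w = 39$
$D{\left(T \right)} = - 6 T \left(-44 + T\right)$ ($D{\left(T \right)} = - 3 \left(T + T\right) \left(T - 44\right) = - 3 \cdot 2 T \left(-44 + T\right) = - 6 T \left(-44 + T\right)$)
$K{\left(B,x \right)} = 1638$ ($K{\left(B,x \right)} = 42 \cdot 39 = 1638$)
$\sqrt{-760846 + K{\left(D{\left(-31 \right)},1220 \right)}} = \sqrt{-760846 + 1638} = \sqrt{-759208} = 2 i \sqrt{189802}$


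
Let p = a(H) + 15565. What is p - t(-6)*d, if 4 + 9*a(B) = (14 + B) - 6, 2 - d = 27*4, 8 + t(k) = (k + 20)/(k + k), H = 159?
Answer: 131503/9 ≈ 14611.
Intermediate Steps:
t(k) = -8 + (20 + k)/(2*k) (t(k) = -8 + (k + 20)/(k + k) = -8 + (20 + k)/((2*k)) = -8 + (20 + k)*(1/(2*k)) = -8 + (20 + k)/(2*k))
d = -106 (d = 2 - 27*4 = 2 - 1*108 = 2 - 108 = -106)
a(B) = 4/9 + B/9 (a(B) = -4/9 + ((14 + B) - 6)/9 = -4/9 + (8 + B)/9 = -4/9 + (8/9 + B/9) = 4/9 + B/9)
p = 140248/9 (p = (4/9 + (⅑)*159) + 15565 = (4/9 + 53/3) + 15565 = 163/9 + 15565 = 140248/9 ≈ 15583.)
p - t(-6)*d = 140248/9 - (-15/2 + 10/(-6))*(-106) = 140248/9 - (-15/2 + 10*(-⅙))*(-106) = 140248/9 - (-15/2 - 5/3)*(-106) = 140248/9 - (-55)*(-106)/6 = 140248/9 - 1*2915/3 = 140248/9 - 2915/3 = 131503/9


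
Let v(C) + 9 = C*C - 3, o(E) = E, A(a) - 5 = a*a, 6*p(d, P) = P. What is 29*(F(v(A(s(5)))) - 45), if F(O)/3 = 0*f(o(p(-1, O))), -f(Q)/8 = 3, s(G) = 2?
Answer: -1305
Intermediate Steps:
p(d, P) = P/6
A(a) = 5 + a**2 (A(a) = 5 + a*a = 5 + a**2)
f(Q) = -24 (f(Q) = -8*3 = -24)
v(C) = -12 + C**2 (v(C) = -9 + (C*C - 3) = -9 + (C**2 - 3) = -9 + (-3 + C**2) = -12 + C**2)
F(O) = 0 (F(O) = 3*(0*(-24)) = 3*0 = 0)
29*(F(v(A(s(5)))) - 45) = 29*(0 - 45) = 29*(-45) = -1305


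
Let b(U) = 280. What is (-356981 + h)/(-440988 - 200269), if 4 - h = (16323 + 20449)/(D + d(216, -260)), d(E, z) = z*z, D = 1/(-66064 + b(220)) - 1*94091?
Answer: 622095667625017/1117508278518865 ≈ 0.55668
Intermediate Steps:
D = -6189682345/65784 (D = 1/(-66064 + 280) - 1*94091 = 1/(-65784) - 94091 = -1/65784 - 94091 = -6189682345/65784 ≈ -94091.)
d(E, z) = z**2
h = 9389745028/1742683945 (h = 4 - (16323 + 20449)/(-6189682345/65784 + (-260)**2) = 4 - 36772/(-6189682345/65784 + 67600) = 4 - 36772/(-1742683945/65784) = 4 - 36772*(-65784)/1742683945 = 4 - 1*(-2419009248/1742683945) = 4 + 2419009248/1742683945 = 9389745028/1742683945 ≈ 5.3881)
(-356981 + h)/(-440988 - 200269) = (-356981 + 9389745028/1742683945)/(-440988 - 200269) = -622095667625017/1742683945/(-641257) = -622095667625017/1742683945*(-1/641257) = 622095667625017/1117508278518865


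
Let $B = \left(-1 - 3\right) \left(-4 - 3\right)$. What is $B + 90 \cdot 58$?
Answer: $5248$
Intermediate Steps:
$B = 28$ ($B = \left(-4\right) \left(-7\right) = 28$)
$B + 90 \cdot 58 = 28 + 90 \cdot 58 = 28 + 5220 = 5248$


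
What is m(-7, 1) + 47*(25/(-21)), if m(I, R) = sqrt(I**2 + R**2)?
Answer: -1175/21 + 5*sqrt(2) ≈ -48.881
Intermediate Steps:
m(-7, 1) + 47*(25/(-21)) = sqrt((-7)**2 + 1**2) + 47*(25/(-21)) = sqrt(49 + 1) + 47*(25*(-1/21)) = sqrt(50) + 47*(-25/21) = 5*sqrt(2) - 1175/21 = -1175/21 + 5*sqrt(2)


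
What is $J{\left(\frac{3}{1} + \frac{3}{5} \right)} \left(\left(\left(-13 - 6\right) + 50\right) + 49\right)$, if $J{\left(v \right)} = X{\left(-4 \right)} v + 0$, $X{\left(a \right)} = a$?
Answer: $-1152$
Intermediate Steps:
$J{\left(v \right)} = - 4 v$ ($J{\left(v \right)} = - 4 v + 0 = - 4 v$)
$J{\left(\frac{3}{1} + \frac{3}{5} \right)} \left(\left(\left(-13 - 6\right) + 50\right) + 49\right) = - 4 \left(\frac{3}{1} + \frac{3}{5}\right) \left(\left(\left(-13 - 6\right) + 50\right) + 49\right) = - 4 \left(3 \cdot 1 + 3 \cdot \frac{1}{5}\right) \left(\left(-19 + 50\right) + 49\right) = - 4 \left(3 + \frac{3}{5}\right) \left(31 + 49\right) = \left(-4\right) \frac{18}{5} \cdot 80 = \left(- \frac{72}{5}\right) 80 = -1152$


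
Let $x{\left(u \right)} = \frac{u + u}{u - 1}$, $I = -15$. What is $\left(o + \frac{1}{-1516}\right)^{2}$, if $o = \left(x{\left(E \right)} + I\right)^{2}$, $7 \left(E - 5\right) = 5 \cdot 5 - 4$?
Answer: $\frac{144196555026969}{5518112656} \approx 26132.0$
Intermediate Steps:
$E = 8$ ($E = 5 + \frac{5 \cdot 5 - 4}{7} = 5 + \frac{25 - 4}{7} = 5 + \frac{1}{7} \cdot 21 = 5 + 3 = 8$)
$x{\left(u \right)} = \frac{2 u}{-1 + u}$
$o = \frac{7921}{49}$ ($o = \left(2 \cdot 8 \frac{1}{-1 + 8} - 15\right)^{2} = \left(2 \cdot 8 \cdot \frac{1}{7} - 15\right)^{2} = \left(\frac{16}{7} - 15\right)^{2} = \left(- \frac{89}{7}\right)^{2} = \frac{7921}{49} \approx 161.65$)
$\left(o + \frac{1}{-1516}\right)^{2} = \left(\frac{7921}{49} + \frac{1}{-1516}\right)^{2} = \left(\frac{7921}{49} - \frac{1}{1516}\right)^{2} = \left(\frac{12008187}{74284}\right)^{2} = \frac{144196555026969}{5518112656}$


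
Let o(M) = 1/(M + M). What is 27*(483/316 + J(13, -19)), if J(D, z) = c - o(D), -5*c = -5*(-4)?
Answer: -278397/4108 ≈ -67.770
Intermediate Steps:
o(M) = 1/(2*M)
c = -4 (c = -(-1)*(-4) = -1/5*20 = -4)
J(D, z) = -4 - 1/(2*D)
27*(483/316 + J(13, -19)) = 27*(483/316 + (-4 - 1/2/13)) = 27*(483*(1/316) + (-4 - 1/2*1/13)) = 27*(483/316 + (-4 - 1/26)) = 27*(483/316 - 105/26) = 27*(-10311/4108) = -278397/4108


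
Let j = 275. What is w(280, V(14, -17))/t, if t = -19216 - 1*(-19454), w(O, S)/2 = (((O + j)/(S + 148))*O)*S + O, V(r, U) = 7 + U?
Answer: -36080/391 ≈ -92.276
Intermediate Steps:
w(O, S) = 2*O + 2*O*S*(275 + O)/(148 + S) (w(O, S) = 2*((((O + 275)/(S + 148))*O)*S + O) = 2*((((275 + O)/(148 + S))*O)*S + O) = 2*((O*(275 + O)/(148 + S))*S + O) = 2*(O*S*(275 + O)/(148 + S) + O) = 2*(O + O*S*(275 + O)/(148 + S)) = 2*O + 2*O*S*(275 + O)/(148 + S))
t = 238 (t = -19216 + 19454 = 238)
w(280, V(14, -17))/t = (2*280*(148 + 276*(7 - 17) + 280*(7 - 17))/(148 + (7 - 17)))/238 = (2*280*(148 + 276*(-10) + 280*(-10))/(148 - 10))*(1/238) = (2*280*(148 - 2760 - 2800)/138)*(1/238) = (2*280*(1/138)*(-5412))*(1/238) = -505120/23*1/238 = -36080/391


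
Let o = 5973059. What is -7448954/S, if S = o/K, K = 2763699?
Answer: -337486339686/97919 ≈ -3.4466e+6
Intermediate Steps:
S = 5973059/2763699 ≈ 2.1613
-7448954/S = -7448954/5973059/2763699 = -7448954*2763699/5973059 = -337486339686/97919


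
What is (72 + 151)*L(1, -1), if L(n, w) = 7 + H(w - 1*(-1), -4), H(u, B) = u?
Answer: 1561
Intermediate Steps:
L(n, w) = 8 + w (L(n, w) = 7 + (w - 1*(-1)) = 7 + (w + 1) = 7 + (1 + w) = 8 + w)
(72 + 151)*L(1, -1) = (72 + 151)*(8 - 1) = 223*7 = 1561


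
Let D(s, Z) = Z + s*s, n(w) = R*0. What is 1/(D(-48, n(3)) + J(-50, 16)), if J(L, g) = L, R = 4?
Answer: 1/2254 ≈ 0.00044366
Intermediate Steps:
n(w) = 0 (n(w) = 4*0 = 0)
D(s, Z) = Z + s²
1/(D(-48, n(3)) + J(-50, 16)) = 1/((0 + (-48)²) - 50) = 1/((0 + 2304) - 50) = 1/(2304 - 50) = 1/2254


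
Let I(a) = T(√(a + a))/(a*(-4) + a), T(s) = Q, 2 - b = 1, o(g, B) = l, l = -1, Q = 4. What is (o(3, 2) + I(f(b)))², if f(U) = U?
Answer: 49/9 ≈ 5.4444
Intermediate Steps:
o(g, B) = -1
b = 1 (b = 2 - 1*1 = 2 - 1 = 1)
T(s) = 4
I(a) = -4/(3*a) (I(a) = 4/(a*(-4) + a) = 4/(-4*a + a) = 4/((-3*a)) = 4*(-1/(3*a)) = -4/(3*a))
(o(3, 2) + I(f(b)))² = (-1 - 4/3/1)² = (-1 - 4/3*1)² = (-1 - 4/3)² = (-7/3)² = 49/9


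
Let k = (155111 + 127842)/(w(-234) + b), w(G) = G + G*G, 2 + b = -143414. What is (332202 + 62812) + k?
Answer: 35114091563/88894 ≈ 3.9501e+5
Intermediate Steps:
b = -143416 (b = -2 - 143414 = -143416)
w(G) = G + G**2
k = -282953/88894 (k = (155111 + 127842)/(-234*(1 - 234) - 143416) = 282953/(-234*(-233) - 143416) = 282953/(54522 - 143416) = 282953/(-88894) = 282953*(-1/88894) = -282953/88894 ≈ -3.1830)
(332202 + 62812) + k = (332202 + 62812) - 282953/88894 = 395014 - 282953/88894 = 35114091563/88894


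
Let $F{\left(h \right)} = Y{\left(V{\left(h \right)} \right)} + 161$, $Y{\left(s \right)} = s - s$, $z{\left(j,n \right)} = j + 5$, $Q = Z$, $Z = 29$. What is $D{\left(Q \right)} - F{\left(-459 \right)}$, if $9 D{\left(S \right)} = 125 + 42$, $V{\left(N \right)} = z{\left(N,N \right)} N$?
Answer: $- \frac{1282}{9} \approx -142.44$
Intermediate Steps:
$Q = 29$
$z{\left(j,n \right)} = 5 + j$
$V{\left(N \right)} = N \left(5 + N\right)$ ($V{\left(N \right)} = \left(5 + N\right) N = N \left(5 + N\right)$)
$Y{\left(s \right)} = 0$
$D{\left(S \right)} = \frac{167}{9}$ ($D{\left(S \right)} = \frac{125 + 42}{9} = \frac{1}{9} \cdot 167 = \frac{167}{9}$)
$F{\left(h \right)} = 161$ ($F{\left(h \right)} = 0 + 161 = 161$)
$D{\left(Q \right)} - F{\left(-459 \right)} = \frac{167}{9} - 161 = - \frac{1282}{9}$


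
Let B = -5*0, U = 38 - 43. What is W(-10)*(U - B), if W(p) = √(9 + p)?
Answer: -5*I ≈ -5.0*I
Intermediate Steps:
U = -5
B = 0
W(-10)*(U - B) = √(9 - 10)*(-5 - 1*0) = √(-1)*(-5 + 0) = I*(-5) = -5*I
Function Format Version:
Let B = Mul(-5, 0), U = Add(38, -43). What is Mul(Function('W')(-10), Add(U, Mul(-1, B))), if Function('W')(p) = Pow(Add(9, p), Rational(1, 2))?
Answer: Mul(-5, I) ≈ Mul(-5.0000, I)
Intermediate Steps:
U = -5
B = 0
Mul(Function('W')(-10), Add(U, Mul(-1, B))) = Mul(Pow(Add(9, -10), Rational(1, 2)), Add(-5, Mul(-1, 0))) = Mul(Pow(-1, Rational(1, 2)), Add(-5, 0)) = Mul(I, -5) = Mul(-5, I)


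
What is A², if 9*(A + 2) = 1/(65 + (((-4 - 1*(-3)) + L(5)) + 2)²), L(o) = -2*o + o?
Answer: 2122849/531441 ≈ 3.9945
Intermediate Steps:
L(o) = -o
A = -1457/729 (A = -2 + 1/(9*(65 + (((-4 - 1*(-3)) - 1*5) + 2)²)) = -2 + 1/(9*(65 + (((-4 + 3) - 5) + 2)²)) = -2 + 1/(9*(65 + ((-1 - 5) + 2)²)) = -2 + 1/(9*(65 + (-6 + 2)²)) = -2 + 1/(9*(65 + (-4)²)) = -2 + 1/(9*(65 + 16)) = -2 + (⅑)/81 = -2 + (⅑)*(1/81) = -2 + 1/729 = -1457/729 ≈ -1.9986)
A² = (-1457/729)² = 2122849/531441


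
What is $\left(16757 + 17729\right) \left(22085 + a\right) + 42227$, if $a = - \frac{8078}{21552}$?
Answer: $\frac{4103784268879}{5388} \approx 7.6165 \cdot 10^{8}$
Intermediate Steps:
$a = - \frac{4039}{10776}$ ($a = \left(-8078\right) \frac{1}{21552} = - \frac{4039}{10776} \approx -0.37481$)
$\left(16757 + 17729\right) \left(22085 + a\right) + 42227 = \left(16757 + 17729\right) \left(22085 - \frac{4039}{10776}\right) + 42227 = 34486 \cdot \frac{237983921}{10776} + 42227 = \frac{4103556749803}{5388} + 42227 = \frac{4103784268879}{5388}$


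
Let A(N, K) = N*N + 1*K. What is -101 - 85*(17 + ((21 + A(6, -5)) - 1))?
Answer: -5881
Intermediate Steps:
A(N, K) = K + N² (A(N, K) = N² + K = K + N²)
-101 - 85*(17 + ((21 + A(6, -5)) - 1)) = -101 - 85*(17 + ((21 + (-5 + 6²)) - 1)) = -101 - 85*(17 + ((21 + (-5 + 36)) - 1)) = -101 - 85*(17 + ((21 + 31) - 1)) = -101 - 85*(17 + (52 - 1)) = -101 - 85*(17 + 51) = -101 - 85*68 = -101 - 5780 = -5881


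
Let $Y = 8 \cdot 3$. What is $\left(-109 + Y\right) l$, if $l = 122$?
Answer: $-10370$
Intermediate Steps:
$Y = 24$
$\left(-109 + Y\right) l = \left(-109 + 24\right) 122 = \left(-85\right) 122 = -10370$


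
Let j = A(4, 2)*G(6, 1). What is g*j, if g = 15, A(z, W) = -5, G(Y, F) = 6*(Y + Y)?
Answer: -5400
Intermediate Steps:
G(Y, F) = 12*Y (G(Y, F) = 6*(2*Y) = 12*Y)
j = -360 (j = -60*6 = -5*72 = -360)
g*j = 15*(-360) = -5400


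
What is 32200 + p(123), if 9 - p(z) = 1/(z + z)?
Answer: 7923413/246 ≈ 32209.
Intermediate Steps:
p(z) = 9 - 1/(2*z) (p(z) = 9 - 1/(z + z) = 9 - 1/(2*z))
32200 + p(123) = 32200 + (9 - 1/2/123) = 32200 + (9 - 1/2*1/123) = 32200 + (9 - 1/246) = 32200 + 2213/246 = 7923413/246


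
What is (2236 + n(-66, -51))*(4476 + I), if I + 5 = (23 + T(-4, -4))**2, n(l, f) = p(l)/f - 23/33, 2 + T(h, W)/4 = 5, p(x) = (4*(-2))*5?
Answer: 7145318720/561 ≈ 1.2737e+7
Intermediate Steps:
p(x) = -40 (p(x) = -8*5 = -40)
T(h, W) = 12 (T(h, W) = -8 + 4*5 = -8 + 20 = 12)
n(l, f) = -23/33 - 40/f (n(l, f) = -40/f - 23/33 = -23/33 - 40/f)
I = 1220 (I = -5 + (23 + 12)**2 = -5 + 35**2 = -5 + 1225 = 1220)
(2236 + n(-66, -51))*(4476 + I) = (2236 + (-23/33 - 40/(-51)))*(4476 + 1220) = (2236 + (-23/33 - 40*(-1/51)))*5696 = (2236 + (-23/33 + 40/51))*5696 = (2236 + 49/561)*5696 = (1254445/561)*5696 = 7145318720/561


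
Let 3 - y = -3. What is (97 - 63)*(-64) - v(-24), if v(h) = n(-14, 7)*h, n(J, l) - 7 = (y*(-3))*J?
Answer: 4040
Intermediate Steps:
y = 6 (y = 3 - 1*(-3) = 3 + 3 = 6)
n(J, l) = 7 - 18*J (n(J, l) = 7 + (6*(-3))*J = 7 - 18*J)
v(h) = 259*h (v(h) = (7 - 18*(-14))*h = (7 + 252)*h = 259*h)
(97 - 63)*(-64) - v(-24) = (97 - 63)*(-64) - 259*(-24) = 34*(-64) - 1*(-6216) = -2176 + 6216 = 4040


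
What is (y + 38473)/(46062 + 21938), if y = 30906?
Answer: 69379/68000 ≈ 1.0203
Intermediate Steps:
(y + 38473)/(46062 + 21938) = (30906 + 38473)/(46062 + 21938) = 69379/68000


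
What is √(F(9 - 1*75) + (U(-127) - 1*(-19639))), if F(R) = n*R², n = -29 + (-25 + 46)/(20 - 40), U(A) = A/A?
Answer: I*√2781445/5 ≈ 333.55*I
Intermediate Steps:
U(A) = 1
n = -601/20 (n = -29 + 21/(-20) = -29 + 21*(-1/20) = -29 - 21/20 = -601/20 ≈ -30.050)
F(R) = -601*R²/20
√(F(9 - 1*75) + (U(-127) - 1*(-19639))) = √(-601*(9 - 1*75)²/20 + (1 - 1*(-19639))) = √(-601*(9 - 75)²/20 + (1 + 19639)) = √(-601/20*(-66)² + 19640) = √(-601/20*4356 + 19640) = √(-654489/5 + 19640) = √(-556289/5) = I*√2781445/5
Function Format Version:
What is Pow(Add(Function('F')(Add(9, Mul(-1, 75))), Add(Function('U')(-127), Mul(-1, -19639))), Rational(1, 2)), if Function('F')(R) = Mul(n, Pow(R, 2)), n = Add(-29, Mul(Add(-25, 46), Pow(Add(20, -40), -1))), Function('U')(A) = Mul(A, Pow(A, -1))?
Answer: Mul(Rational(1, 5), I, Pow(2781445, Rational(1, 2))) ≈ Mul(333.55, I)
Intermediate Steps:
Function('U')(A) = 1
n = Rational(-601, 20) (n = Add(-29, Mul(21, Pow(-20, -1))) = Add(-29, Mul(21, Rational(-1, 20))) = Add(-29, Rational(-21, 20)) = Rational(-601, 20) ≈ -30.050)
Function('F')(R) = Mul(Rational(-601, 20), Pow(R, 2))
Pow(Add(Function('F')(Add(9, Mul(-1, 75))), Add(Function('U')(-127), Mul(-1, -19639))), Rational(1, 2)) = Pow(Add(Mul(Rational(-601, 20), Pow(Add(9, Mul(-1, 75)), 2)), Add(1, Mul(-1, -19639))), Rational(1, 2)) = Pow(Add(Mul(Rational(-601, 20), Pow(Add(9, -75), 2)), Add(1, 19639)), Rational(1, 2)) = Pow(Add(Mul(Rational(-601, 20), Pow(-66, 2)), 19640), Rational(1, 2)) = Pow(Add(Mul(Rational(-601, 20), 4356), 19640), Rational(1, 2)) = Pow(Add(Rational(-654489, 5), 19640), Rational(1, 2)) = Pow(Rational(-556289, 5), Rational(1, 2)) = Mul(Rational(1, 5), I, Pow(2781445, Rational(1, 2)))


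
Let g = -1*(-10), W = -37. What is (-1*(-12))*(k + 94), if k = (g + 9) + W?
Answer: 912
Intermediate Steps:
g = 10
k = -18 (k = (10 + 9) - 37 = 19 - 37 = -18)
(-1*(-12))*(k + 94) = (-1*(-12))*(-18 + 94) = 12*76 = 912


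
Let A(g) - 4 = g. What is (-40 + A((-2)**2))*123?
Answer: -3936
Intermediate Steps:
A(g) = 4 + g
(-40 + A((-2)**2))*123 = (-40 + (4 + (-2)**2))*123 = (-40 + (4 + 4))*123 = (-40 + 8)*123 = -32*123 = -3936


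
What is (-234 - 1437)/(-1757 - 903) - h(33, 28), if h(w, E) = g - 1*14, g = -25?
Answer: 105411/2660 ≈ 39.628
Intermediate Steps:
h(w, E) = -39 (h(w, E) = -25 - 1*14 = -25 - 14 = -39)
(-234 - 1437)/(-1757 - 903) - h(33, 28) = (-234 - 1437)/(-1757 - 903) - 1*(-39) = -1671/(-2660) + 39 = -1671*(-1/2660) + 39 = 1671/2660 + 39 = 105411/2660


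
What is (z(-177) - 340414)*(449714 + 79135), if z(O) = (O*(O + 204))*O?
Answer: 267316775181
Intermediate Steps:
z(O) = O**2*(204 + O) (z(O) = (O*(204 + O))*O = O**2*(204 + O))
(z(-177) - 340414)*(449714 + 79135) = ((-177)**2*(204 - 177) - 340414)*(449714 + 79135) = (31329*27 - 340414)*528849 = (845883 - 340414)*528849 = 505469*528849 = 267316775181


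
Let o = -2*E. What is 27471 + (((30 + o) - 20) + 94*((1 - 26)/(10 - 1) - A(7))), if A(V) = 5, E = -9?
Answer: 240911/9 ≈ 26768.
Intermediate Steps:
o = 18 (o = -2*(-9) = 18)
27471 + (((30 + o) - 20) + 94*((1 - 26)/(10 - 1) - A(7))) = 27471 + (((30 + 18) - 20) + 94*((1 - 26)/(10 - 1) - 1*5)) = 27471 + ((48 - 20) + 94*(-25/9 - 5)) = 27471 + (28 + 94*(-25*⅑ - 5)) = 27471 + (28 + 94*(-25/9 - 5)) = 27471 + (28 + 94*(-70/9)) = 27471 + (28 - 6580/9) = 27471 - 6328/9 = 240911/9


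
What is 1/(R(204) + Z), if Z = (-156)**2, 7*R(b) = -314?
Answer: 7/170038 ≈ 4.1167e-5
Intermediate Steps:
R(b) = -314/7 (R(b) = (1/7)*(-314) = -314/7)
Z = 24336
1/(R(204) + Z) = 1/(-314/7 + 24336) = 1/(170038/7) = 7/170038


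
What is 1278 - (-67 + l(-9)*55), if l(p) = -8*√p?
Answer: 1345 + 1320*I ≈ 1345.0 + 1320.0*I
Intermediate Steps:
1278 - (-67 + l(-9)*55) = 1278 - (-67 - 24*I*55) = 1278 - (-67 - 1320*I) = 1278 + (67 + 1320*I) = 1345 + 1320*I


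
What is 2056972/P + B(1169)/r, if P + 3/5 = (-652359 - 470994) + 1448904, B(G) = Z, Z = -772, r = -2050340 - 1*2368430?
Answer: 5680960930843/899082713130 ≈ 6.3186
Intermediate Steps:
r = -4418770 (r = -2050340 - 2368430 = -4418770)
B(G) = -772
P = 1627752/5 (P = -3/5 + ((-652359 - 470994) + 1448904) = -3/5 + (-1123353 + 1448904) = -3/5 + 325551 = 1627752/5 ≈ 3.2555e+5)
2056972/P + B(1169)/r = 2056972/(1627752/5) - 772/(-4418770) = 2056972*(5/1627752) - 772*(-1/4418770) = 2571215/406938 + 386/2209385 = 5680960930843/899082713130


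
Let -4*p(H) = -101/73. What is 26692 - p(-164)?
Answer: 7793963/292 ≈ 26692.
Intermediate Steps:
p(H) = 101/292 (p(H) = -(-101)/(4*73) = -¼*(-101/73) = 101/292)
26692 - p(-164) = 26692 - 1*101/292 = 26692 - 101/292 = 7793963/292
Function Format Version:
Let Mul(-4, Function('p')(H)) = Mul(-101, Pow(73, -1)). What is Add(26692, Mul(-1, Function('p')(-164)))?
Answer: Rational(7793963, 292) ≈ 26692.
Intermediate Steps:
Function('p')(H) = Rational(101, 292) (Function('p')(H) = Mul(Rational(-1, 4), Mul(-101, Pow(73, -1))) = Mul(Rational(-1, 4), Mul(-101, Rational(1, 73))) = Mul(Rational(-1, 4), Rational(-101, 73)) = Rational(101, 292))
Add(26692, Mul(-1, Function('p')(-164))) = Add(26692, Mul(-1, Rational(101, 292))) = Add(26692, Rational(-101, 292)) = Rational(7793963, 292)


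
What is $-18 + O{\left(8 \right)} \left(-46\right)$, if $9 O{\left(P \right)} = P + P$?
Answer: $- \frac{898}{9} \approx -99.778$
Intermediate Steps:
$O{\left(P \right)} = \frac{2 P}{9}$ ($O{\left(P \right)} = \frac{P + P}{9} = \frac{2 P}{9}$)
$-18 + O{\left(8 \right)} \left(-46\right) = -18 + \frac{2}{9} \cdot 8 \left(-46\right) = -18 + \frac{16}{9} \left(-46\right) = -18 - \frac{736}{9} = - \frac{898}{9}$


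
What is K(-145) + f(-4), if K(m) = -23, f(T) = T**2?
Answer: -7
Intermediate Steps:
K(-145) + f(-4) = -23 + (-4)**2 = -23 + 16 = -7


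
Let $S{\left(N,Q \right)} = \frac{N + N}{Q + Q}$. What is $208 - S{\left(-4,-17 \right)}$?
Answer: $\frac{3532}{17} \approx 207.76$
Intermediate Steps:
$S{\left(N,Q \right)} = \frac{N}{Q}$ ($S{\left(N,Q \right)} = \frac{2 N}{2 Q} = 2 N \frac{1}{2 Q} = \frac{N}{Q}$)
$208 - S{\left(-4,-17 \right)} = 208 - - \frac{4}{-17} = 208 - \left(-4\right) \left(- \frac{1}{17}\right) = 208 - \frac{4}{17} = \frac{3532}{17}$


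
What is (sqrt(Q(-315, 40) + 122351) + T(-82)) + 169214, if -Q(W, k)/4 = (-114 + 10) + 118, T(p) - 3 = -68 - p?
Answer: 169231 + sqrt(122295) ≈ 1.6958e+5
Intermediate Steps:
T(p) = -65 - p (T(p) = 3 + (-68 - p) = -65 - p)
Q(W, k) = -56 (Q(W, k) = -4*((-114 + 10) + 118) = -4*(-104 + 118) = -4*14 = -56)
(sqrt(Q(-315, 40) + 122351) + T(-82)) + 169214 = (sqrt(-56 + 122351) + (-65 - 1*(-82))) + 169214 = (sqrt(122295) + (-65 + 82)) + 169214 = (sqrt(122295) + 17) + 169214 = (17 + sqrt(122295)) + 169214 = 169231 + sqrt(122295)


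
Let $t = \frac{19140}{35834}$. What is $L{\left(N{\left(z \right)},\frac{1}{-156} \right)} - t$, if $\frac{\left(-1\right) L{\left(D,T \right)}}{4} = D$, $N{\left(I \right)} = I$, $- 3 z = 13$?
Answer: $\frac{902974}{53751} \approx 16.799$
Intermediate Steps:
$z = - \frac{13}{3}$ ($z = \left(- \frac{1}{3}\right) 13 = - \frac{13}{3} \approx -4.3333$)
$L{\left(D,T \right)} = - 4 D$
$t = \frac{9570}{17917}$ ($t = 19140 \cdot \frac{1}{35834} = \frac{9570}{17917} \approx 0.53413$)
$L{\left(N{\left(z \right)},\frac{1}{-156} \right)} - t = \left(-4\right) \left(- \frac{13}{3}\right) - \frac{9570}{17917} = \frac{52}{3} - \frac{9570}{17917} = \frac{902974}{53751}$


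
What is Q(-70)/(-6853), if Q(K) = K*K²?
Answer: 49000/979 ≈ 50.051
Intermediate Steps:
Q(K) = K³
Q(-70)/(-6853) = (-70)³/(-6853) = -343000*(-1/6853) = 49000/979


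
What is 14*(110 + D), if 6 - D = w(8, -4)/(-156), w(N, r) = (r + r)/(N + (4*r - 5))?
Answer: 823396/507 ≈ 1624.1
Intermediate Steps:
w(N, r) = 2*r/(-5 + N + 4*r) (w(N, r) = (2*r)/(N + (-5 + 4*r)) = (2*r)/(-5 + N + 4*r) = 2*r/(-5 + N + 4*r))
D = 3044/507 (D = 6 - 2*(-4)/(-5 + 8 + 4*(-4))/(-156) = 6 - 2*(-4)/(-5 + 8 - 16)*(-1)/156 = 6 - 2*(-4)/(-13)*(-1)/156 = 6 - 2*(-4)*(-1/13)*(-1)/156 = 6 - 8*(-1)/(13*156) = 6 - 1*(-2/507) = 6 + 2/507 = 3044/507 ≈ 6.0039)
14*(110 + D) = 14*(110 + 3044/507) = 14*(58814/507) = 823396/507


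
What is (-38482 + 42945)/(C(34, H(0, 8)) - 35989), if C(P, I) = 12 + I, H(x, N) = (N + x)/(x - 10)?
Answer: -22315/179889 ≈ -0.12405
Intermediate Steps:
H(x, N) = (N + x)/(-10 + x)
(-38482 + 42945)/(C(34, H(0, 8)) - 35989) = (-38482 + 42945)/((12 + (8 + 0)/(-10 + 0)) - 35989) = 4463/((12 + 8/(-10)) - 35989) = 4463/((12 - ⅒*8) - 35989) = 4463/((12 - ⅘) - 35989) = 4463/(56/5 - 35989) = 4463/(-179889/5) = 4463*(-5/179889) = -22315/179889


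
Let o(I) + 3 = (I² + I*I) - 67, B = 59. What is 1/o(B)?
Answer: 1/6892 ≈ 0.00014510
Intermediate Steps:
o(I) = -70 + 2*I² (o(I) = -3 + ((I² + I*I) - 67) = -3 + ((I² + I²) - 67) = -3 + (2*I² - 67) = -3 + (-67 + 2*I²) = -70 + 2*I²)
1/o(B) = 1/(-70 + 2*59²) = 1/(-70 + 2*3481) = 1/(-70 + 6962) = 1/6892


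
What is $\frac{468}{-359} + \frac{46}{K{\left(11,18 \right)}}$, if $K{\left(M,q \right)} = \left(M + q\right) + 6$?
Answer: $\frac{134}{12565} \approx 0.010665$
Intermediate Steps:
$K{\left(M,q \right)} = 6 + M + q$
$\frac{468}{-359} + \frac{46}{K{\left(11,18 \right)}} = \frac{468}{-359} + \frac{46}{6 + 11 + 18} = 468 \left(- \frac{1}{359}\right) + \frac{46}{35} = - \frac{468}{359} + 46 \cdot \frac{1}{35} = - \frac{468}{359} + \frac{46}{35} = \frac{134}{12565}$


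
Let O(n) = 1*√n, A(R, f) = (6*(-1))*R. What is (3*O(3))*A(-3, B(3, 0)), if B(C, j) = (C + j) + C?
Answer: 54*√3 ≈ 93.531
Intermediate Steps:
B(C, j) = j + 2*C
A(R, f) = -6*R
O(n) = √n
(3*O(3))*A(-3, B(3, 0)) = (3*√3)*(-6*(-3)) = (3*√3)*18 = 54*√3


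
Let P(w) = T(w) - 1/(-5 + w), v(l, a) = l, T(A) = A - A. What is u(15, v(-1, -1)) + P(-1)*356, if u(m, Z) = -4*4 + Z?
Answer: 127/3 ≈ 42.333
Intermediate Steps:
T(A) = 0
u(m, Z) = -16 + Z
P(w) = -1/(-5 + w) (P(w) = 0 - 1/(-5 + w) = -1/(-5 + w))
u(15, v(-1, -1)) + P(-1)*356 = (-16 - 1) - 1/(-5 - 1)*356 = -17 - 1/(-6)*356 = -17 - 1*(-⅙)*356 = -17 + (⅙)*356 = -17 + 178/3 = 127/3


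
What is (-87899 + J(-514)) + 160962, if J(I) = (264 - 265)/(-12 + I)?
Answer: 38431139/526 ≈ 73063.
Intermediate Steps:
J(I) = -1/(-12 + I)
(-87899 + J(-514)) + 160962 = (-87899 - 1/(-12 - 514)) + 160962 = (-87899 - 1/(-526)) + 160962 = (-87899 - 1*(-1/526)) + 160962 = (-87899 + 1/526) + 160962 = -46234873/526 + 160962 = 38431139/526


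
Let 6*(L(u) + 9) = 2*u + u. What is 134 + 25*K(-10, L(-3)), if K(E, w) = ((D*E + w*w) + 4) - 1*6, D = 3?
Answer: 8361/4 ≈ 2090.3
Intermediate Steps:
L(u) = -9 + u/2 (L(u) = -9 + (2*u + u)/6 = -9 + (3*u)/6 = -9 + u/2)
K(E, w) = -2 + w² + 3*E (K(E, w) = ((3*E + w*w) + 4) - 1*6 = ((3*E + w²) + 4) - 6 = ((w² + 3*E) + 4) - 6 = (4 + w² + 3*E) - 6 = -2 + w² + 3*E)
134 + 25*K(-10, L(-3)) = 134 + 25*(-2 + (-9 + (½)*(-3))² + 3*(-10)) = 134 + 25*(-2 + (-9 - 3/2)² - 30) = 134 + 25*(-2 + (-21/2)² - 30) = 134 + 25*(-2 + 441/4 - 30) = 134 + 25*(313/4) = 134 + 7825/4 = 8361/4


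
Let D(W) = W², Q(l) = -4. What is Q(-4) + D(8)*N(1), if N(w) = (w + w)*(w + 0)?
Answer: 124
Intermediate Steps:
N(w) = 2*w² (N(w) = (2*w)*w = 2*w²)
Q(-4) + D(8)*N(1) = -4 + 8²*(2*1²) = -4 + 64*(2*1) = -4 + 64*2 = -4 + 128 = 124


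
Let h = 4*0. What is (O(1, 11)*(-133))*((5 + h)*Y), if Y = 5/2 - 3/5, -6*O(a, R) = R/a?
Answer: 27797/12 ≈ 2316.4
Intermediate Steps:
h = 0
O(a, R) = -R/(6*a)
Y = 19/10 (Y = 5*(½) - 3*⅕ = 5/2 - ⅗ = 19/10 ≈ 1.9000)
(O(1, 11)*(-133))*((5 + h)*Y) = (-⅙*11/1*(-133))*((5 + 0)*(19/10)) = (-⅙*11*1*(-133))*(5*(19/10)) = -11/6*(-133)*(19/2) = (1463/6)*(19/2) = 27797/12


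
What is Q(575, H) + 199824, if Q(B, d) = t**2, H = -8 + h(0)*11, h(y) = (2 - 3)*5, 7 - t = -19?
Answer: 200500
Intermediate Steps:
t = 26 (t = 7 - 1*(-19) = 7 + 19 = 26)
h(y) = -5 (h(y) = -1*5 = -5)
H = -63 (H = -8 - 5*11 = -8 - 55 = -63)
Q(B, d) = 676 (Q(B, d) = 26**2 = 676)
Q(575, H) + 199824 = 676 + 199824 = 200500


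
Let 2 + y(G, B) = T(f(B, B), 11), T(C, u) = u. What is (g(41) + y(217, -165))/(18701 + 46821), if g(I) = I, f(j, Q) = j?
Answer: 25/32761 ≈ 0.00076310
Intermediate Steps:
y(G, B) = 9 (y(G, B) = -2 + 11 = 9)
(g(41) + y(217, -165))/(18701 + 46821) = (41 + 9)/(18701 + 46821) = 50/65522 = 50*(1/65522) = 25/32761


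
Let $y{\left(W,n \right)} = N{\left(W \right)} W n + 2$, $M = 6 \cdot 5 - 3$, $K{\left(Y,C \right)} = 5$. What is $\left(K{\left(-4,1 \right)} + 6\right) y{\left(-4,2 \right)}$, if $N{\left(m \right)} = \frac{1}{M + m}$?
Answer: $\frac{418}{23} \approx 18.174$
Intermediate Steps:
$M = 27$ ($M = 30 - 3 = 27$)
$N{\left(m \right)} = \frac{1}{27 + m}$
$y{\left(W,n \right)} = 2 + \frac{W n}{27 + W}$ ($y{\left(W,n \right)} = \frac{W}{27 + W} n + 2 = \frac{W n}{27 + W} + 2 = 2 + \frac{W n}{27 + W}$)
$\left(K{\left(-4,1 \right)} + 6\right) y{\left(-4,2 \right)} = \left(5 + 6\right) \frac{54 + 2 \left(-4\right) - 8}{27 - 4} = 11 \frac{54 - 8 - 8}{23} = 11 \cdot \frac{1}{23} \cdot 38 = 11 \cdot \frac{38}{23} = \frac{418}{23}$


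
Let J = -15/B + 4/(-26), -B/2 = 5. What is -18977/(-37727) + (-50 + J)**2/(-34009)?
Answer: 375911135493/867346899068 ≈ 0.43340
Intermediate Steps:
B = -10 (B = -2*5 = -10)
J = 35/26 (J = -15/(-10) + 4/(-26) = -15*(-1/10) + 4*(-1/26) = 3/2 - 2/13 = 35/26 ≈ 1.3462)
-18977/(-37727) + (-50 + J)**2/(-34009) = -18977/(-37727) + (-50 + 35/26)**2/(-34009) = -18977*(-1/37727) + (-1265/26)**2*(-1/34009) = 18977/37727 + (1600225/676)*(-1/34009) = 18977/37727 - 1600225/22990084 = 375911135493/867346899068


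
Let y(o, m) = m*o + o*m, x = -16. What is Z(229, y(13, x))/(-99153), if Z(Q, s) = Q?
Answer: -229/99153 ≈ -0.0023096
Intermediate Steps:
y(o, m) = 2*m*o (y(o, m) = m*o + m*o = 2*m*o)
Z(229, y(13, x))/(-99153) = 229/(-99153) = 229*(-1/99153) = -229/99153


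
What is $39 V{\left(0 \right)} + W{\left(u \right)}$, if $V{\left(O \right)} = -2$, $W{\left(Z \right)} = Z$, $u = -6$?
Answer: $-84$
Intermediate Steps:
$39 V{\left(0 \right)} + W{\left(u \right)} = 39 \left(-2\right) - 6 = -78 - 6 = -84$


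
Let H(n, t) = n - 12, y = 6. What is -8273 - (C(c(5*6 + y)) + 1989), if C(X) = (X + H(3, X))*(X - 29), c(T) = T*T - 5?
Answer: -1628146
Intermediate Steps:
H(n, t) = -12 + n
c(T) = -5 + T² (c(T) = T² - 5 = -5 + T²)
C(X) = (-29 + X)*(-9 + X) (C(X) = (X + (-12 + 3))*(X - 29) = (X - 9)*(-29 + X) = (-9 + X)*(-29 + X) = (-29 + X)*(-9 + X))
-8273 - (C(c(5*6 + y)) + 1989) = -8273 - ((261 + (-5 + (5*6 + 6)²)² - 38*(-5 + (5*6 + 6)²)) + 1989) = -8273 - ((261 + (-5 + (30 + 6)²)² - 38*(-5 + (30 + 6)²)) + 1989) = -8273 - ((261 + (-5 + 36²)² - 38*(-5 + 36²)) + 1989) = -8273 - ((261 + (-5 + 1296)² - 38*(-5 + 1296)) + 1989) = -8273 - ((261 + 1291² - 38*1291) + 1989) = -8273 - ((261 + 1666681 - 49058) + 1989) = -8273 - (1617884 + 1989) = -8273 - 1*1619873 = -8273 - 1619873 = -1628146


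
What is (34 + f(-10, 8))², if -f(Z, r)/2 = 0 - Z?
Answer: 196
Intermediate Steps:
f(Z, r) = 2*Z (f(Z, r) = -2*(0 - Z) = -(-2)*Z = 2*Z)
(34 + f(-10, 8))² = (34 + 2*(-10))² = (34 - 20)² = 14² = 196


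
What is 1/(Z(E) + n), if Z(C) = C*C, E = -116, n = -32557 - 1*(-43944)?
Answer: 1/24843 ≈ 4.0253e-5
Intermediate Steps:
n = 11387 (n = -32557 + 43944 = 11387)
Z(C) = C**2
1/(Z(E) + n) = 1/((-116)**2 + 11387) = 1/(13456 + 11387) = 1/24843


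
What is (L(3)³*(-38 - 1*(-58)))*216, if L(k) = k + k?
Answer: 933120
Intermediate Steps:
L(k) = 2*k
(L(3)³*(-38 - 1*(-58)))*216 = ((2*3)³*(-38 - 1*(-58)))*216 = (6³*(-38 + 58))*216 = (216*20)*216 = 4320*216 = 933120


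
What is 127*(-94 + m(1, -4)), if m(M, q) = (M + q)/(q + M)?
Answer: -11811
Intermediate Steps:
m(M, q) = 1 (m(M, q) = (M + q)/(M + q) = 1)
127*(-94 + m(1, -4)) = 127*(-94 + 1) = 127*(-93) = -11811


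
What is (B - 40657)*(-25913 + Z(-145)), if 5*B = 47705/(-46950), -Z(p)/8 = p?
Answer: 15749968306441/15650 ≈ 1.0064e+9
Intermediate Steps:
Z(p) = -8*p
B = -9541/46950 (B = (47705/(-46950))/5 = (47705*(-1/46950))/5 = (⅕)*(-9541/9390) = -9541/46950 ≈ -0.20322)
(B - 40657)*(-25913 + Z(-145)) = (-9541/46950 - 40657)*(-25913 - 8*(-145)) = -1908855691*(-25913 + 1160)/46950 = -1908855691/46950*(-24753) = 15749968306441/15650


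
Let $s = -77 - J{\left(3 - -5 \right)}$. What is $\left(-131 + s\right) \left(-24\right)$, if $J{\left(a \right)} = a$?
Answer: $5184$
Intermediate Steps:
$s = -85$ ($s = -77 - \left(3 - -5\right) = -77 - \left(3 + 5\right) = -77 - 8 = -85$)
$\left(-131 + s\right) \left(-24\right) = \left(-131 - 85\right) \left(-24\right) = \left(-216\right) \left(-24\right) = 5184$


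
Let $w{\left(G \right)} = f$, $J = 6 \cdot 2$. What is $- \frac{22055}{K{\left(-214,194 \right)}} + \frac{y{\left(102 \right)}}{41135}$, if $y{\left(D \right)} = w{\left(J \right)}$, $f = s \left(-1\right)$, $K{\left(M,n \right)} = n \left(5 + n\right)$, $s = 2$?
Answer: $- \frac{907309637}{1588057810} \approx -0.57133$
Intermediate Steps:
$J = 12$
$f = -2$ ($f = 2 \left(-1\right) = -2$)
$w{\left(G \right)} = -2$
$y{\left(D \right)} = -2$
$- \frac{22055}{K{\left(-214,194 \right)}} + \frac{y{\left(102 \right)}}{41135} = - \frac{22055}{194 \left(5 + 194\right)} - \frac{2}{41135} = - \frac{22055}{194 \cdot 199} - \frac{2}{41135} = - \frac{22055}{38606} - \frac{2}{41135} = - \frac{907309637}{1588057810}$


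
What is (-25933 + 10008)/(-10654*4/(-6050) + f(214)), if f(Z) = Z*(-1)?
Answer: 48173125/626042 ≈ 76.949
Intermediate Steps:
f(Z) = -Z
(-25933 + 10008)/(-10654*4/(-6050) + f(214)) = (-25933 + 10008)/(-10654*4/(-6050) - 1*214) = -15925/(-42616*(-1/6050) - 214) = -15925/(21308/3025 - 214) = -15925/(-626042/3025) = -15925*(-3025/626042) = 48173125/626042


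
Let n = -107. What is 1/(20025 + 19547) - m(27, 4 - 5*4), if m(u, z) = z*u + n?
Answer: 21329309/39572 ≈ 539.00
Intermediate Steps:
m(u, z) = -107 + u*z (m(u, z) = z*u - 107 = u*z - 107 = -107 + u*z)
1/(20025 + 19547) - m(27, 4 - 5*4) = 1/(20025 + 19547) - (-107 + 27*(4 - 5*4)) = 1/39572 - (-107 + 27*(4 - 20)) = 1/39572 - (-107 + 27*(-16)) = 1/39572 - (-107 - 432) = 1/39572 - 1*(-539) = 1/39572 + 539 = 21329309/39572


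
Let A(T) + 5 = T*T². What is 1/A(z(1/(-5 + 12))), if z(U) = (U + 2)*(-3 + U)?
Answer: -117649/27588245 ≈ -0.0042645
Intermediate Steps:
z(U) = (-3 + U)*(2 + U) (z(U) = (2 + U)*(-3 + U) = (-3 + U)*(2 + U))
A(T) = -5 + T³ (A(T) = -5 + T*T² = -5 + T³)
1/A(z(1/(-5 + 12))) = 1/(-5 + (-6 + (1/(-5 + 12))² - 1/(-5 + 12))³) = 1/(-5 + (-6 + (1/7)² - 1/7)³) = 1/(-5 + (-6 + (⅐)² - 1*⅐)³) = 1/(-5 + (-6 + 1/49 - ⅐)³) = 1/(-5 + (-300/49)³) = 1/(-5 - 27000000/117649) = 1/(-27588245/117649) = -117649/27588245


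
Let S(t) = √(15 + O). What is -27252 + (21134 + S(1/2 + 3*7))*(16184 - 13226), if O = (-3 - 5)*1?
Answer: 62487120 + 2958*√7 ≈ 6.2495e+7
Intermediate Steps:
O = -8 (O = -8*1 = -8)
S(t) = √7 (S(t) = √(15 - 8) = √7)
-27252 + (21134 + S(1/2 + 3*7))*(16184 - 13226) = -27252 + (21134 + √7)*(16184 - 13226) = -27252 + (21134 + √7)*2958 = -27252 + (62514372 + 2958*√7) = 62487120 + 2958*√7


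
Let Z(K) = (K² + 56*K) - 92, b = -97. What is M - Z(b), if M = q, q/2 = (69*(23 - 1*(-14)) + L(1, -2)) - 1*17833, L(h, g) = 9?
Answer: -34427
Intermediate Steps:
q = -30542 (q = 2*((69*(23 - 1*(-14)) + 9) - 1*17833) = 2*((69*(23 + 14) + 9) - 17833) = 2*((69*37 + 9) - 17833) = 2*((2553 + 9) - 17833) = 2*(2562 - 17833) = 2*(-15271) = -30542)
M = -30542
Z(K) = -92 + K² + 56*K
M - Z(b) = -30542 - (-92 + (-97)² + 56*(-97)) = -30542 - (-92 + 9409 - 5432) = -30542 - 1*3885 = -30542 - 3885 = -34427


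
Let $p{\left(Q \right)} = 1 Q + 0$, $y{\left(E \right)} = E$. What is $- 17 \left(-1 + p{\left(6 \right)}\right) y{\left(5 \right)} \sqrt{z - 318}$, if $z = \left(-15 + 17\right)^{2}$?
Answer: $- 425 i \sqrt{314} \approx - 7531.0 i$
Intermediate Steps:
$p{\left(Q \right)} = Q$ ($p{\left(Q \right)} = Q + 0 = Q$)
$z = 4$ ($z = 2^{2} = 4$)
$- 17 \left(-1 + p{\left(6 \right)}\right) y{\left(5 \right)} \sqrt{z - 318} = - 17 \left(-1 + 6\right) 5 \sqrt{4 - 318} = - 17 \cdot 5 \cdot 5 \sqrt{-314} = \left(-17\right) 25 i \sqrt{314} = - 425 i \sqrt{314}$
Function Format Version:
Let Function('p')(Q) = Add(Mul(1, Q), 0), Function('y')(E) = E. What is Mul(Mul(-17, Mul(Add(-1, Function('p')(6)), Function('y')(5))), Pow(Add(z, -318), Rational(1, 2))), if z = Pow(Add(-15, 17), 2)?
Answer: Mul(-425, I, Pow(314, Rational(1, 2))) ≈ Mul(-7531.0, I)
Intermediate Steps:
Function('p')(Q) = Q (Function('p')(Q) = Add(Q, 0) = Q)
z = 4 (z = Pow(2, 2) = 4)
Mul(Mul(-17, Mul(Add(-1, Function('p')(6)), Function('y')(5))), Pow(Add(z, -318), Rational(1, 2))) = Mul(Mul(-17, Mul(Add(-1, 6), 5)), Pow(Add(4, -318), Rational(1, 2))) = Mul(Mul(-17, Mul(5, 5)), Pow(-314, Rational(1, 2))) = Mul(Mul(-17, 25), Mul(I, Pow(314, Rational(1, 2)))) = Mul(-425, Mul(I, Pow(314, Rational(1, 2)))) = Mul(-425, I, Pow(314, Rational(1, 2)))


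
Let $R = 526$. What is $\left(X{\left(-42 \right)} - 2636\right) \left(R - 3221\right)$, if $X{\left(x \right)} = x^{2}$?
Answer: $2350040$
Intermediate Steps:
$\left(X{\left(-42 \right)} - 2636\right) \left(R - 3221\right) = \left(\left(-42\right)^{2} - 2636\right) \left(526 - 3221\right) = \left(1764 - 2636\right) \left(-2695\right) = \left(-872\right) \left(-2695\right) = 2350040$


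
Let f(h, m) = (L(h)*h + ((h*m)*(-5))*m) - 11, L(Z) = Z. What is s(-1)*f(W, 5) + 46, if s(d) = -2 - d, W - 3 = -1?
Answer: 303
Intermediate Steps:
W = 2 (W = 3 - 1 = 2)
f(h, m) = -11 + h² - 5*h*m² (f(h, m) = (h*h + ((h*m)*(-5))*m) - 11 = (h² + (-5*h*m)*m) - 11 = (h² - 5*h*m²) - 11 = -11 + h² - 5*h*m²)
s(-1)*f(W, 5) + 46 = (-2 - 1*(-1))*(-11 + 2² - 5*2*5²) + 46 = (-2 + 1)*(-11 + 4 - 5*2*25) + 46 = -(-11 + 4 - 250) + 46 = -1*(-257) + 46 = 257 + 46 = 303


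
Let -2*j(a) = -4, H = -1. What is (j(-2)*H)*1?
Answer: -2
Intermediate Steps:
j(a) = 2 (j(a) = -1/2*(-4) = 2)
(j(-2)*H)*1 = (2*(-1))*1 = -2*1 = -2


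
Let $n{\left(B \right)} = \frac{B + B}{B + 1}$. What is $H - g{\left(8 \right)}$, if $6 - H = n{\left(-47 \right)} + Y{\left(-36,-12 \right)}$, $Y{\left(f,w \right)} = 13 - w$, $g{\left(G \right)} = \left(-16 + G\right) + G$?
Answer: $- \frac{484}{23} \approx -21.043$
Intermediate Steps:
$g{\left(G \right)} = -16 + 2 G$
$n{\left(B \right)} = \frac{2 B}{1 + B}$
$H = - \frac{484}{23}$ ($H = 6 - \left(2 \left(-47\right) \frac{1}{1 - 47} + \left(13 - -12\right)\right) = 6 - \left(2 \left(-47\right) \frac{1}{-46} + \left(13 + 12\right)\right) = 6 - \left(2 \left(-47\right) \left(- \frac{1}{46}\right) + 25\right) = 6 - \left(\frac{47}{23} + 25\right) = 6 - \frac{622}{23} = - \frac{484}{23} \approx -21.043$)
$H - g{\left(8 \right)} = - \frac{484}{23} - \left(-16 + 2 \cdot 8\right) = - \frac{484}{23} - \left(-16 + 16\right) = - \frac{484}{23} - 0 = - \frac{484}{23} + 0 = - \frac{484}{23}$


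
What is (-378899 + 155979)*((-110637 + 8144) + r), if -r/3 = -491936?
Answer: -306139379800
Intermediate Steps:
r = 1475808 (r = -3*(-491936) = 1475808)
(-378899 + 155979)*((-110637 + 8144) + r) = (-378899 + 155979)*((-110637 + 8144) + 1475808) = -222920*(-102493 + 1475808) = -222920*1373315 = -306139379800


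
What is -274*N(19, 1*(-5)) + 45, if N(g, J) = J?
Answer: 1415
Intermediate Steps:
-274*N(19, 1*(-5)) + 45 = -274*(-5) + 45 = 1370 + 45 = 1415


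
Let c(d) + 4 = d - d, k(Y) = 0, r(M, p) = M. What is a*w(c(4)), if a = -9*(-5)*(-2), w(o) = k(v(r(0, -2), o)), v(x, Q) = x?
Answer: 0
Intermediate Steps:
c(d) = -4 (c(d) = -4 + (d - d) = -4 + 0 = -4)
w(o) = 0
a = -90 (a = 45*(-2) = -90)
a*w(c(4)) = -90*0 = 0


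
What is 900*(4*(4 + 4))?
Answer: 28800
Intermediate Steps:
900*(4*(4 + 4)) = 900*(4*8) = 900*32 = 28800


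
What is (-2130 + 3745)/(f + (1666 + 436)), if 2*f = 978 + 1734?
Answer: 85/182 ≈ 0.46703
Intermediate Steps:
f = 1356 (f = (978 + 1734)/2 = (½)*2712 = 1356)
(-2130 + 3745)/(f + (1666 + 436)) = (-2130 + 3745)/(1356 + (1666 + 436)) = 1615/(1356 + 2102) = 1615/3458 = 1615*(1/3458) = 85/182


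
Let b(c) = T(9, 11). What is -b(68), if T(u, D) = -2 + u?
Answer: -7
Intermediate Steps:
b(c) = 7 (b(c) = -2 + 9 = 7)
-b(68) = -1*7 = -7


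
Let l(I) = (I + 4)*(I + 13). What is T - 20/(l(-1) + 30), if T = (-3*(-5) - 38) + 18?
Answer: -175/33 ≈ -5.3030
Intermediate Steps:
l(I) = (4 + I)*(13 + I)
T = -5 (T = (15 - 38) + 18 = -23 + 18 = -5)
T - 20/(l(-1) + 30) = -5 - 20/((52 + (-1)² + 17*(-1)) + 30) = -5 - 20/((52 + 1 - 17) + 30) = -5 - 20/(36 + 30) = -5 - 20/66 = -5 + (1/66)*(-20) = -5 - 10/33 = -175/33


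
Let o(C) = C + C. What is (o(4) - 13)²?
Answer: 25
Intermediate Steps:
o(C) = 2*C
(o(4) - 13)² = (2*4 - 13)² = (8 - 13)² = (-5)² = 25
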